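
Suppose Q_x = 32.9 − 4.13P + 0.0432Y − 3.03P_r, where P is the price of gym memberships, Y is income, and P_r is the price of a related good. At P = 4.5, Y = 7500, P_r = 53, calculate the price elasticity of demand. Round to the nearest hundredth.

Substituting, Q_x = 32.9 − 4.13(4.5) + 0.0432(7500) − 3.03(53) = 32.9 − 18.585 + 324 − 160.59 = 177.725.
∂Q_x/∂P = −4.13, so E_p = (−4.13)·(4.5/177.725) ≈ -0.10.
|E_p| < 1: demand is inelastic.

-0.10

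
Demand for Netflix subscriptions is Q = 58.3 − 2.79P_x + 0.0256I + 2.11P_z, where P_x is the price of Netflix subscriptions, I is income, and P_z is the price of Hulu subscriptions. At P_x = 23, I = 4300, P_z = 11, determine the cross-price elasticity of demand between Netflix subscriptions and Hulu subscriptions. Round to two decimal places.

Q = 58.3 − 2.79(23) + 0.0256(4300) + 2.11(11) = 58.3 − 64.17 + 110.08 + 23.21 = 127.42.
∂Q/∂P_z = +2.11, so E_xy = 2.11·(11/127.42) ≈ 0.18.
E_xy > 0: the goods are substitutes.

0.18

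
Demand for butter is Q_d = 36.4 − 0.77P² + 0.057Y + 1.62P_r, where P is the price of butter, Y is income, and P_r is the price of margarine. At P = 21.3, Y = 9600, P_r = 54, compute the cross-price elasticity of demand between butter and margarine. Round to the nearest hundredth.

Evaluating quantity at (P, Y, P_r) gives Q_d = 36.4 − 0.77(21.3)² + 0.057(9600) + 1.62(54) = 36.4 − 349.3413 + 547.2 + 87.48 = 321.7387.
∂Q_d/∂P_r = +1.62, so E_xy = 1.62·(54/321.7387) ≈ 0.27.
E_xy > 0: the goods are substitutes.

0.27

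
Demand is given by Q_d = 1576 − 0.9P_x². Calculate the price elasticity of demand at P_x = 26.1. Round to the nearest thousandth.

At P_x = 26.1, Q_d = 962.911.
dQ_d/dP_x = −2·0.9·P_x = −46.98.
Point elasticity E = (dQ_d/dP_x)·(P_x/Q_d) = -46.98 × 26.1/962.911 ≈ -1.273.
|E| > 1, so demand is elastic at this price.

-1.273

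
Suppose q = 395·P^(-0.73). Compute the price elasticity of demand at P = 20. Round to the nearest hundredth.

For a Cobb–Douglas (constant-elasticity) form q = A·P^α·…, the elasticity with respect to P equals the exponent α at every point.
Here the exponent on P is -0.73, so the price elasticity of demand is -0.73.

-0.73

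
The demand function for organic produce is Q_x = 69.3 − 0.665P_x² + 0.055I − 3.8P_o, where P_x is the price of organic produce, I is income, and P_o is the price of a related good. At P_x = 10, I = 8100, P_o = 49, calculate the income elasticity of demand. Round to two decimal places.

1.70

Substituting, Q_x = 69.3 − 0.665(10)² + 0.055(8100) − 3.8(49) = 69.3 − 66.5 + 445.5 − 186.2 = 262.1.
∂Q_x/∂I = +0.055, so E_I = 0.055·(8100/262.1) ≈ 1.70.
E_I > 1: normal good (luxury).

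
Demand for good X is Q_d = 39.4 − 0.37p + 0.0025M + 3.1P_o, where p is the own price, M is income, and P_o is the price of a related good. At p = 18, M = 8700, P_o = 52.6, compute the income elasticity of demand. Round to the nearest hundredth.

Substituting, Q_d = 39.4 − 0.37(18) + 0.0025(8700) + 3.1(52.6) = 39.4 − 6.66 + 21.75 + 163.06 = 217.55.
∂Q_d/∂M = +0.0025, so E_I = 0.0025·(8700/217.55) ≈ 0.10.
E_I ∈ (0,1): normal good (necessity).

0.10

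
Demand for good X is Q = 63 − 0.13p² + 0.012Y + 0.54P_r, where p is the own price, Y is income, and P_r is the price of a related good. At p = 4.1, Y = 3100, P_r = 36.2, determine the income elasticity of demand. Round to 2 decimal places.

Substituting, Q = 63 − 0.13(4.1)² + 0.012(3100) + 0.54(36.2) = 63 − 2.1853 + 37.2 + 19.548 = 117.5627.
∂Q/∂Y = +0.012, so E_I = 0.012·(3100/117.5627) ≈ 0.32.
E_I ∈ (0,1): normal good (necessity).

0.32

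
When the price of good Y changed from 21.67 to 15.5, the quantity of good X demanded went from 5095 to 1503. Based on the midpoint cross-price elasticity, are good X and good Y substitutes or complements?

substitutes

%ΔQ_x = (1503 − 5095)/[(5095+1503)/2] = -3592/3299 ≈ -1.0888.
%ΔP_y = (15.5 − 21.67)/[(21.67+15.5)/2] ≈ -0.3320.
E_xy = -1.0888/-0.3320 ≈ 3.280.
E_xy > 0, so the goods are substitutes.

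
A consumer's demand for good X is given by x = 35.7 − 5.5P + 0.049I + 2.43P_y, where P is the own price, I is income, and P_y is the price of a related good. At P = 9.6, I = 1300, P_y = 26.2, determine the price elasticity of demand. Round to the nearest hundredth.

Evaluating quantity at (P, I, P_y) gives x = 35.7 − 5.5(9.6) + 0.049(1300) + 2.43(26.2) = 35.7 − 52.8 + 63.7 + 63.666 = 110.266.
∂x/∂P = −5.5, so E_p = (−5.5)·(9.6/110.266) ≈ -0.48.
|E_p| < 1: demand is inelastic.

-0.48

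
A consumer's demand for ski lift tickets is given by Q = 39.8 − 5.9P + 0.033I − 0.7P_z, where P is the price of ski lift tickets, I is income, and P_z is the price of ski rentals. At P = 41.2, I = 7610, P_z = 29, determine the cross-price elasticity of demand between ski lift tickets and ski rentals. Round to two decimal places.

Substituting, Q = 39.8 − 5.9(41.2) + 0.033(7610) − 0.7(29) = 39.8 − 243.08 + 251.13 − 20.3 = 27.55.
∂Q/∂P_z = −0.7, so E_xy = -0.7·(29/27.55) ≈ -0.74.
E_xy < 0: the goods are complements.

-0.74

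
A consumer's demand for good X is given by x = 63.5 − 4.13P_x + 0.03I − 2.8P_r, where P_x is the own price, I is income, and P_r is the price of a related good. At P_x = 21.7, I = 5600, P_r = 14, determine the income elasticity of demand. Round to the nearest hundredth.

1.64

x = 63.5 − 4.13(21.7) + 0.03(5600) − 2.8(14) = 63.5 − 89.621 + 168 − 39.2 = 102.679.
∂x/∂I = +0.03, so E_I = 0.03·(5600/102.679) ≈ 1.64.
E_I > 1: normal good (luxury).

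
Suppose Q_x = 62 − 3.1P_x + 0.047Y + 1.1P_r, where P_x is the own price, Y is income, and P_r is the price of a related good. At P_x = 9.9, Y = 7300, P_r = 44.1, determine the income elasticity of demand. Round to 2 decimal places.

Substituting, Q_x = 62 − 3.1(9.9) + 0.047(7300) + 1.1(44.1) = 62 − 30.69 + 343.1 + 48.51 = 422.92.
∂Q_x/∂Y = +0.047, so E_I = 0.047·(7300/422.92) ≈ 0.81.
E_I ∈ (0,1): normal good (necessity).

0.81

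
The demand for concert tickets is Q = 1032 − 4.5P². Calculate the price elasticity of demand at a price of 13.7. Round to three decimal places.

At P = 13.7, Q = 187.395.
dQ/dP = −2·4.5·P = −123.3.
Point elasticity E = (dQ/dP)·(P/Q) = -123.3 × 13.7/187.395 ≈ -9.014.
|E| > 1, so demand is elastic at this price.

-9.014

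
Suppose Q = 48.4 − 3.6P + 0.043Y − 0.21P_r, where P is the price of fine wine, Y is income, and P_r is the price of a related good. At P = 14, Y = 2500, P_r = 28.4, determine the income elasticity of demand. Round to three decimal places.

1.080

Evaluating quantity at (P, Y, P_r) gives Q = 48.4 − 3.6(14) + 0.043(2500) − 0.21(28.4) = 48.4 − 50.4 + 107.5 − 5.964 = 99.536.
∂Q/∂Y = +0.043, so E_I = 0.043·(2500/99.536) ≈ 1.080.
E_I > 1: normal good (luxury).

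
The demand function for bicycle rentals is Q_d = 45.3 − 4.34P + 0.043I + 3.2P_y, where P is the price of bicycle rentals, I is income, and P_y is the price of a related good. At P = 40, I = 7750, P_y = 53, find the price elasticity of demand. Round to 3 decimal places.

-0.463

First evaluate Q_d: 45.3 − 4.34(40) + 0.043(7750) + 3.2(53) = 45.3 − 173.6 + 333.25 + 169.6 = 374.55.
∂Q_d/∂P = −4.34, so E_p = (−4.34)·(40/374.55) ≈ -0.463.
|E_p| < 1: demand is inelastic.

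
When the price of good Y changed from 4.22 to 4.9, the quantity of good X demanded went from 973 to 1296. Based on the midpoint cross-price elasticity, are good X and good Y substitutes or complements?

substitutes

%ΔQ_x = (1296 − 973)/[(973+1296)/2] = 323/1134.5 ≈ 0.2847.
%ΔP_y = (4.9 − 4.22)/[(4.22+4.9)/2] ≈ 0.1491.
E_xy = 0.2847/0.1491 ≈ 1.909.
E_xy > 0, so the goods are substitutes.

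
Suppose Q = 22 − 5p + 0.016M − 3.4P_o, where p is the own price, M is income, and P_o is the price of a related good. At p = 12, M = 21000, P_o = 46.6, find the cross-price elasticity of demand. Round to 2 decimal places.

First evaluate Q: 22 − 5(12) + 0.016(21000) − 3.4(46.6) = 22 − 60 + 336 − 158.44 = 139.56.
∂Q/∂P_o = −3.4, so E_xy = -3.4·(46.6/139.56) ≈ -1.14.
E_xy < 0: the goods are complements.

-1.14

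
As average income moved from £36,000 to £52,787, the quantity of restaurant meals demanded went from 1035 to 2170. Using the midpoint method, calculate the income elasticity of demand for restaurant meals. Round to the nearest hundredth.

1.87

%ΔQ = (2170 − 1035)/[(1035+2170)/2] = 1135/1602.5 ≈ 0.7083.
%ΔY = (52,787 − 36,000)/[(36,000+52,787)/2] = 16787/44393.5 ≈ 0.3781.
E_I = %ΔQ/%ΔY ≈ 1.87.
E_I > 1: normal good (luxury).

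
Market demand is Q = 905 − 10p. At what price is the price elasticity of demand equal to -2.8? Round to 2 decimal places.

66.68

Set −bp/(a − bp) = −2.8 ⇒ bp = 2.8(a − bp) ⇒ bp(1+2.8) = 2.8·a.
p = 2.8·905/(10·3.8) ≈ 66.68.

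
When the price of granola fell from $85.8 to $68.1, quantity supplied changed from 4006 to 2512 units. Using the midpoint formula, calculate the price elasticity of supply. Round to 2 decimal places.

1.99

%ΔQ = (2512 − 4006)/[(4006 + 2512)/2] = -1494/3259 ≈ -0.4584.
%Δp = (68.1 − 85.8)/[(85.8 + 68.1)/2] = -17.7/76.95 ≈ -0.2300.
Arc elasticity E = %ΔQ/%Δp ≈ -0.4584/-0.2300 ≈ 1.99.
|E| > 1: supply is elastic over this range.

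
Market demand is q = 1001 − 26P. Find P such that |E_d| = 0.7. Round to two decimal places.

Set −bP/(a − bP) = −0.7 ⇒ bP = 0.7(a − bP) ⇒ bP(1+0.7) = 0.7·a.
P = 0.7·1001/(26·1.7) ≈ 15.85.

15.85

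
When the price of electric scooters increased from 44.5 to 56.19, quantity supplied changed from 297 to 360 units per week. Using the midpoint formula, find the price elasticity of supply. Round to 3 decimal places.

%ΔQ = (360 − 297)/[(297 + 360)/2] = 63/328.5 ≈ 0.1918.
%Δp = (56.19 − 44.5)/[(44.5 + 56.19)/2] = 11.69/50.345 ≈ 0.2322.
Arc elasticity E = %ΔQ/%Δp ≈ 0.1918/0.2322 ≈ 0.826.
|E| < 1: supply is inelastic over this range.

0.826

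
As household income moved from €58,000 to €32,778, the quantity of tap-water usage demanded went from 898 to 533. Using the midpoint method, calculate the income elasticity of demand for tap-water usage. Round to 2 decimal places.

%ΔQ = (533 − 898)/[(898+533)/2] = -365/715.5 ≈ -0.5101.
%ΔY = (32,778 − 58,000)/[(58,000+32,778)/2] = -25222/45389 ≈ -0.5557.
E_I = %ΔQ/%ΔY ≈ 0.92.
E_I ∈ (0,1): normal good (necessity).

0.92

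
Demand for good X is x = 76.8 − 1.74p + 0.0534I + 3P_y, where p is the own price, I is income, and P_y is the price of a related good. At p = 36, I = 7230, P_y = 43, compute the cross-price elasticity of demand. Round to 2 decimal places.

First evaluate x: 76.8 − 1.74(36) + 0.0534(7230) + 3(43) = 76.8 − 62.64 + 386.082 + 129 = 529.242.
∂x/∂P_y = +3, so E_xy = 3·(43/529.242) ≈ 0.24.
E_xy > 0: the goods are substitutes.

0.24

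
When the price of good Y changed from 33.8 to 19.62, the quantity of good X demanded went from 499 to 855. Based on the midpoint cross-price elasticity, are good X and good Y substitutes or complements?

complements

%ΔQ_x = (855 − 499)/[(499+855)/2] = 356/677 ≈ 0.5258.
%ΔP_y = (19.62 − 33.8)/[(33.8+19.62)/2] ≈ -0.5309.
E_xy = 0.5258/-0.5309 ≈ -0.991.
E_xy < 0, so the goods are complements.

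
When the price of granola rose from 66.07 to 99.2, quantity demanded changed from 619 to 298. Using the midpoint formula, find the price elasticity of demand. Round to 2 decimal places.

-1.75

%ΔQ = (298 − 619)/[(619 + 298)/2] = -321/458.5 ≈ -0.7001.
%ΔP = (99.2 − 66.07)/[(66.07 + 99.2)/2] = 33.13/82.635 ≈ 0.4009.
Arc elasticity E = %ΔQ/%ΔP ≈ -0.7001/0.4009 ≈ -1.75.
|E| > 1: demand is elastic over this range.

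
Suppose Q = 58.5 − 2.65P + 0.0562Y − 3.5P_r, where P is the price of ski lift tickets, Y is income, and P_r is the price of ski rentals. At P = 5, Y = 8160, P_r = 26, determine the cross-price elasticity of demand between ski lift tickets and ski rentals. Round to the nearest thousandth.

Substituting, Q = 58.5 − 2.65(5) + 0.0562(8160) − 3.5(26) = 58.5 − 13.25 + 458.592 − 91 = 412.842.
∂Q/∂P_r = −3.5, so E_xy = -3.5·(26/412.842) ≈ -0.220.
E_xy < 0: the goods are complements.

-0.220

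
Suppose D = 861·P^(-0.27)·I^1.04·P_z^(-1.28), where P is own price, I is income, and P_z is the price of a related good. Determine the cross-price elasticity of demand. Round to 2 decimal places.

For a Cobb–Douglas (constant-elasticity) form D = A·P_z^α·…, the elasticity with respect to P_z equals the exponent α at every point.
Here the exponent on P_z is -1.28, so the cross-price elasticity of demand is -1.28.

-1.28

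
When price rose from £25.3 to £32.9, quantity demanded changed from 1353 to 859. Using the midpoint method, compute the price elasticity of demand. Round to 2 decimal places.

%Δq = (859 − 1353)/[(1353 + 859)/2] = -494/1106 ≈ -0.4467.
%Δp = (32.9 − 25.3)/[(25.3 + 32.9)/2] = 7.6/29.1 ≈ 0.2612.
Arc elasticity E = %Δq/%Δp ≈ -0.4467/0.2612 ≈ -1.71.
|E| > 1: demand is elastic over this range.

-1.71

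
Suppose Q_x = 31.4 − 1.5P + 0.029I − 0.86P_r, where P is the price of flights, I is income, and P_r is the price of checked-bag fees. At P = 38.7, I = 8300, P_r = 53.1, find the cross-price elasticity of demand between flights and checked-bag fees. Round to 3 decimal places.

-0.271

First evaluate Q_x: 31.4 − 1.5(38.7) + 0.029(8300) − 0.86(53.1) = 31.4 − 58.05 + 240.7 − 45.666 = 168.384.
∂Q_x/∂P_r = −0.86, so E_xy = -0.86·(53.1/168.384) ≈ -0.271.
E_xy < 0: the goods are complements.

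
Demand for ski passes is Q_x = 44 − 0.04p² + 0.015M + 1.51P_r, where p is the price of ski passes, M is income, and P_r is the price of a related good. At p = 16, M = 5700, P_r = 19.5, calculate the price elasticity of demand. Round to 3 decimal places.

Substituting, Q_x = 44 − 0.04(16)² + 0.015(5700) + 1.51(19.5) = 44 − 10.24 + 85.5 + 29.445 = 148.705.
∂Q_x/∂p = −2·0.04·p = -1.28, so E_p = -1.28·(16/148.705) ≈ -0.138.
|E_p| < 1: demand is inelastic.

-0.138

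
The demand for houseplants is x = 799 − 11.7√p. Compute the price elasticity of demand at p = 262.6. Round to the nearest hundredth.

At p = 262.6, x = 609.4022.
dx/dp = −11.7/(2√p) = −11.7/(2·16.2049).
Point elasticity E = (dx/dp)·(p/x) = -0.361 × 262.6/609.4022 ≈ -0.16.
|E| < 1, so demand is inelastic at this price.

-0.16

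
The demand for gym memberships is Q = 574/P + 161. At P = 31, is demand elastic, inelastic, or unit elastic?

At P = 31, Q = 179.5161.
dQ/dP = −574/P² = −0.5973.
Point elasticity E = (dQ/dP)·(P/Q) = -0.5973 × 31/179.5161 ≈ -0.103.
|E| ≈ 0.103 < 1, so demand is inelastic.

inelastic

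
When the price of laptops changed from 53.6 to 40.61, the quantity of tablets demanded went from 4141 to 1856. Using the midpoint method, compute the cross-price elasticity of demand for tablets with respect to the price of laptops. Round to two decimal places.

%ΔQ_x = (1856 − 4141)/[(4141+1856)/2] = -2285/2998.5 ≈ -0.7620.
%ΔP_y = (40.61 − 53.6)/[(53.6+40.61)/2] ≈ -0.2758.
E_xy = -0.7620/-0.2758 ≈ 2.76.
E_xy > 0, so tablets and laptops are substitutes.

2.76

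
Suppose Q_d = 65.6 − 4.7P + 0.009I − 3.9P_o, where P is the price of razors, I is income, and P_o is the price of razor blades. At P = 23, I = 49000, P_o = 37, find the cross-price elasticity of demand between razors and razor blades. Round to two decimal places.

Q_d = 65.6 − 4.7(23) + 0.009(49000) − 3.9(37) = 65.6 − 108.1 + 441 − 144.3 = 254.2.
∂Q_d/∂P_o = −3.9, so E_xy = -3.9·(37/254.2) ≈ -0.57.
E_xy < 0: the goods are complements.

-0.57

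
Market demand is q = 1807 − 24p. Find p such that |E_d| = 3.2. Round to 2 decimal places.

Set −bp/(a − bp) = −3.2 ⇒ bp = 3.2(a − bp) ⇒ bp(1+3.2) = 3.2·a.
p = 3.2·1807/(24·4.2) ≈ 57.37.

57.37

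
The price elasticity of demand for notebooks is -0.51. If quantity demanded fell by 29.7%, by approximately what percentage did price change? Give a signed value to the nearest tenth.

58.2

%ΔQ ≈ E × %ΔP ⇒ %ΔP = %ΔQ / E = (-29.7%)/(-0.51) ≈ 58.2%.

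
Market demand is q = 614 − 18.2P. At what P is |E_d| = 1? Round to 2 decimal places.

16.87

For linear demand q = a − bP, E = −bP/(a − bP). |E| = 1 ⇒ bP = a − bP ⇒ P = a/(2b).
P = 614/(2·18.2) ≈ 16.87.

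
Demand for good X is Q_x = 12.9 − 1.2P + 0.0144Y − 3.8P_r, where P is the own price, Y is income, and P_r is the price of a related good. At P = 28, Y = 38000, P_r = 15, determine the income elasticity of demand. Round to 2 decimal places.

1.17

Q_x = 12.9 − 1.2(28) + 0.0144(38000) − 3.8(15) = 12.9 − 33.6 + 547.2 − 57 = 469.5.
∂Q_x/∂Y = +0.0144, so E_I = 0.0144·(38000/469.5) ≈ 1.17.
E_I > 1: normal good (luxury).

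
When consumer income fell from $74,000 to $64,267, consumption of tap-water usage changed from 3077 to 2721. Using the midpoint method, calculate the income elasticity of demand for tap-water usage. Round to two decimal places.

0.87

%ΔQ = (2721 − 3077)/[(3077+2721)/2] = -356/2899 ≈ -0.1228.
%ΔI = (64,267 − 74,000)/[(74,000+64,267)/2] = -9733/69133.5 ≈ -0.1408.
E_I = %ΔQ/%ΔI ≈ 0.87.
E_I ∈ (0,1): normal good (necessity).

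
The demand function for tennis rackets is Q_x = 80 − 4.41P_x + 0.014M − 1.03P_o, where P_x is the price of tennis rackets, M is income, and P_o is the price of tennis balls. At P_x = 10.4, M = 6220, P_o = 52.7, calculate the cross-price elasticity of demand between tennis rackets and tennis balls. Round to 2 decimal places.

Substituting, Q_x = 80 − 4.41(10.4) + 0.014(6220) − 1.03(52.7) = 80 − 45.864 + 87.08 − 54.281 = 66.935.
∂Q_x/∂P_o = −1.03, so E_xy = -1.03·(52.7/66.935) ≈ -0.81.
E_xy < 0: the goods are complements.

-0.81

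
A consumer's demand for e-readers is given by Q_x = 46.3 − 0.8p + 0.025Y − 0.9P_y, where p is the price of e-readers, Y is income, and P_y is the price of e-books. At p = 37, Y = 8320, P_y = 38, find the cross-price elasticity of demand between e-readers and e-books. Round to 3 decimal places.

-0.180

First evaluate Q_x: 46.3 − 0.8(37) + 0.025(8320) − 0.9(38) = 46.3 − 29.6 + 208 − 34.2 = 190.5.
∂Q_x/∂P_y = −0.9, so E_xy = -0.9·(38/190.5) ≈ -0.180.
E_xy < 0: the goods are complements.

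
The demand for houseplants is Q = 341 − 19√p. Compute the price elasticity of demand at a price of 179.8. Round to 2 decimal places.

-1.48

At p = 179.8, Q = 86.2299.
dQ/dp = −19/(2√p) = −19/(2·13.409).
Point elasticity E = (dQ/dp)·(p/Q) = -0.7085 × 179.8/86.2299 ≈ -1.48.
|E| > 1, so demand is elastic at this price.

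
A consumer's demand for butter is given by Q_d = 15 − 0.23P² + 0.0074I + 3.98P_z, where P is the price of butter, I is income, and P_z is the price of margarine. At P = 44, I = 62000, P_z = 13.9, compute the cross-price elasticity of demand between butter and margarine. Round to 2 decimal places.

0.66

First evaluate Q_d: 15 − 0.23(44)² + 0.0074(62000) + 3.98(13.9) = 15 − 445.28 + 458.8 + 55.322 = 83.842.
∂Q_d/∂P_z = +3.98, so E_xy = 3.98·(13.9/83.842) ≈ 0.66.
E_xy > 0: the goods are substitutes.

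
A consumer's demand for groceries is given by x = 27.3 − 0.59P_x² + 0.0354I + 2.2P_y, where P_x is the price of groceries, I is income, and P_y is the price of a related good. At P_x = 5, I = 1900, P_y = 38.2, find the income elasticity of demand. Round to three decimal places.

0.410

x = 27.3 − 0.59(5)² + 0.0354(1900) + 2.2(38.2) = 27.3 − 14.75 + 67.26 + 84.04 = 163.85.
∂x/∂I = +0.0354, so E_I = 0.0354·(1900/163.85) ≈ 0.410.
E_I ∈ (0,1): normal good (necessity).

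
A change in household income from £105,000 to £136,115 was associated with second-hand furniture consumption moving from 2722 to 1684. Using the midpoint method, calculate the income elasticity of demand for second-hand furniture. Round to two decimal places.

%ΔQ = (1684 − 2722)/[(2722+1684)/2] = -1038/2203 ≈ -0.4712.
%ΔI = (136,115 − 105,000)/[(105,000+136,115)/2] = 31115/120557.5 ≈ 0.2581.
E_I = %ΔQ/%ΔI ≈ -1.83.
E_I < 0: inferior good.

-1.83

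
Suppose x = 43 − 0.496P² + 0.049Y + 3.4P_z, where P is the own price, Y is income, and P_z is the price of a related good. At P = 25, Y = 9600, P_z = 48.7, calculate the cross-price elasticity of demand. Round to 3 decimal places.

0.449

First evaluate x: 43 − 0.496(25)² + 0.049(9600) + 3.4(48.7) = 43 − 310 + 470.4 + 165.58 = 368.98.
∂x/∂P_z = +3.4, so E_xy = 3.4·(48.7/368.98) ≈ 0.449.
E_xy > 0: the goods are substitutes.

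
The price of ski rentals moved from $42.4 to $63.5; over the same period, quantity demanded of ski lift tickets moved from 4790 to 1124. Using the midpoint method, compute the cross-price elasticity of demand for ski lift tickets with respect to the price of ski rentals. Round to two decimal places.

-3.11

%ΔQ_x = (1124 − 4790)/[(4790+1124)/2] = -3666/2957 ≈ -1.2398.
%ΔP_y = (63.5 − 42.4)/[(42.4+63.5)/2] ≈ 0.3985.
E_xy = -1.2398/0.3985 ≈ -3.11.
E_xy < 0, so ski lift tickets and ski rentals are complements.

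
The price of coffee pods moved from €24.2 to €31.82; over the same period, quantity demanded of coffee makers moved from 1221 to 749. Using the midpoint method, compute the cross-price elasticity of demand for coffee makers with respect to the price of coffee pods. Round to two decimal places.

%ΔQ_x = (749 − 1221)/[(1221+749)/2] = -472/985 ≈ -0.4792.
%ΔP_y = (31.82 − 24.2)/[(24.2+31.82)/2] ≈ 0.2720.
E_xy = -0.4792/0.2720 ≈ -1.76.
E_xy < 0, so coffee makers and coffee pods are complements.

-1.76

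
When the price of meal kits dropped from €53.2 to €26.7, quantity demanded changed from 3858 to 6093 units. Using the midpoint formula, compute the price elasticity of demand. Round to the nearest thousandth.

%Δq = (6093 − 3858)/[(3858 + 6093)/2] = 2235/4975.5 ≈ 0.4492.
%Δp = (26.7 − 53.2)/[(53.2 + 26.7)/2] = -26.5/39.95 ≈ -0.6633.
Arc elasticity E = %Δq/%Δp ≈ 0.4492/-0.6633 ≈ -0.677.
|E| < 1: demand is inelastic over this range.

-0.677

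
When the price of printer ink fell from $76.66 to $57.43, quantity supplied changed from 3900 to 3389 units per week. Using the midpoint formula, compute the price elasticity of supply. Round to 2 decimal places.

%ΔQ = (3389 − 3900)/[(3900 + 3389)/2] = -511/3644.5 ≈ -0.1402.
%ΔP = (57.43 − 76.66)/[(76.66 + 57.43)/2] = -19.23/67.045 ≈ -0.2868.
Arc elasticity E = %ΔQ/%ΔP ≈ -0.1402/-0.2868 ≈ 0.49.
|E| < 1: supply is inelastic over this range.

0.49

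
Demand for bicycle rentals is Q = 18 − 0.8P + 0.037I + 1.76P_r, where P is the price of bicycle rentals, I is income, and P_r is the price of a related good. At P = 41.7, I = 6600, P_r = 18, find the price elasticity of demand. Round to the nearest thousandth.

-0.128

Q = 18 − 0.8(41.7) + 0.037(6600) + 1.76(18) = 18 − 33.36 + 244.2 + 31.68 = 260.52.
∂Q/∂P = −0.8, so E_p = (−0.8)·(41.7/260.52) ≈ -0.128.
|E_p| < 1: demand is inelastic.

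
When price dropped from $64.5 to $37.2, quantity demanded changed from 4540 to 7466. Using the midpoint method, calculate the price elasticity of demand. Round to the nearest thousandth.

%ΔQ = (7466 − 4540)/[(4540 + 7466)/2] = 2926/6003 ≈ 0.4874.
%Δp = (37.2 − 64.5)/[(64.5 + 37.2)/2] = -27.3/50.85 ≈ -0.5369.
Arc elasticity E = %ΔQ/%Δp ≈ 0.4874/-0.5369 ≈ -0.908.
|E| < 1: demand is inelastic over this range.

-0.908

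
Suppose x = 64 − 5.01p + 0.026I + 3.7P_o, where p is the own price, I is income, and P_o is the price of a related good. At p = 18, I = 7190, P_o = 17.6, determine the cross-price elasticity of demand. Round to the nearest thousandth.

First evaluate x: 64 − 5.01(18) + 0.026(7190) + 3.7(17.6) = 64 − 90.18 + 186.94 + 65.12 = 225.88.
∂x/∂P_o = +3.7, so E_xy = 3.7·(17.6/225.88) ≈ 0.288.
E_xy > 0: the goods are substitutes.

0.288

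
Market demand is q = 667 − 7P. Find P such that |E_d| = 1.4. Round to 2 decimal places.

55.58

Set −bP/(a − bP) = −1.4 ⇒ bP = 1.4(a − bP) ⇒ bP(1+1.4) = 1.4·a.
P = 1.4·667/(7·2.4) ≈ 55.58.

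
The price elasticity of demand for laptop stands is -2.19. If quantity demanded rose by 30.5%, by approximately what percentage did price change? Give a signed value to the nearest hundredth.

-13.93

%ΔQ ≈ E × %ΔP ⇒ %ΔP = %ΔQ / E = (30.5%)/(-2.19) ≈ -13.93%.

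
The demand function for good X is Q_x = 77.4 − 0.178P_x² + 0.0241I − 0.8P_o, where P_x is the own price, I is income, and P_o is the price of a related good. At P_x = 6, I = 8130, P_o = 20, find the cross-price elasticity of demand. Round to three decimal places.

-0.064

At the given point, Q_x = 77.4 − 0.178(6)² + 0.0241(8130) − 0.8(20) = 77.4 − 6.408 + 195.933 − 16 = 250.925.
∂Q_x/∂P_o = −0.8, so E_xy = -0.8·(20/250.925) ≈ -0.064.
E_xy < 0: the goods are complements.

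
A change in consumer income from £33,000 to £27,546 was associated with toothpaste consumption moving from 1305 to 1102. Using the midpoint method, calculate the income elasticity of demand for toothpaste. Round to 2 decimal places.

%ΔQ = (1102 − 1305)/[(1305+1102)/2] = -203/1203.5 ≈ -0.1687.
%ΔI = (27,546 − 33,000)/[(33,000+27,546)/2] = -5454/30273 ≈ -0.1802.
E_I = %ΔQ/%ΔI ≈ 0.94.
E_I ∈ (0,1): normal good (necessity).

0.94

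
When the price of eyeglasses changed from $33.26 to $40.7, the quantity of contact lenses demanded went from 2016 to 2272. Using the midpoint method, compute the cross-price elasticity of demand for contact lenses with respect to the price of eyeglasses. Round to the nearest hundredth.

0.59

%ΔQ_x = (2272 − 2016)/[(2016+2272)/2] = 256/2144 ≈ 0.1194.
%ΔP_y = (40.7 − 33.26)/[(33.26+40.7)/2] ≈ 0.2012.
E_xy = 0.1194/0.2012 ≈ 0.59.
E_xy > 0, so contact lenses and eyeglasses are substitutes.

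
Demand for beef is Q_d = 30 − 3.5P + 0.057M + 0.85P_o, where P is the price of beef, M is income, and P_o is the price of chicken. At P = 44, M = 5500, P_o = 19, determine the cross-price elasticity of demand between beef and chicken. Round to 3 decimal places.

0.079

Substituting, Q_d = 30 − 3.5(44) + 0.057(5500) + 0.85(19) = 30 − 154 + 313.5 + 16.15 = 205.65.
∂Q_d/∂P_o = +0.85, so E_xy = 0.85·(19/205.65) ≈ 0.079.
E_xy > 0: the goods are substitutes.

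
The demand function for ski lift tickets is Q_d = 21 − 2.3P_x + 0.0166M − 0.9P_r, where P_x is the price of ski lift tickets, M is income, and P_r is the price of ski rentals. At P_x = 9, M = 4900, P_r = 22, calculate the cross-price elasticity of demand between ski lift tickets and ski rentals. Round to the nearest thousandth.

-0.320

At the given point, Q_d = 21 − 2.3(9) + 0.0166(4900) − 0.9(22) = 21 − 20.7 + 81.34 − 19.8 = 61.84.
∂Q_d/∂P_r = −0.9, so E_xy = -0.9·(22/61.84) ≈ -0.320.
E_xy < 0: the goods are complements.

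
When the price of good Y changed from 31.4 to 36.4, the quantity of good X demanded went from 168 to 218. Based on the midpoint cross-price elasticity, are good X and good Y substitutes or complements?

%ΔQ_x = (218 − 168)/[(168+218)/2] = 50/193 ≈ 0.2591.
%ΔP_y = (36.4 − 31.4)/[(31.4+36.4)/2] ≈ 0.1475.
E_xy = 0.2591/0.1475 ≈ 1.756.
E_xy > 0, so the goods are substitutes.

substitutes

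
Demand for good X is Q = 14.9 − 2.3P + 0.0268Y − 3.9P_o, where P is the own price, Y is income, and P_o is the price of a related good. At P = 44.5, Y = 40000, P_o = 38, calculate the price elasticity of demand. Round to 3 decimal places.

Q = 14.9 − 2.3(44.5) + 0.0268(40000) − 3.9(38) = 14.9 − 102.35 + 1072 − 148.2 = 836.35.
∂Q/∂P = −2.3, so E_p = (−2.3)·(44.5/836.35) ≈ -0.122.
|E_p| < 1: demand is inelastic.

-0.122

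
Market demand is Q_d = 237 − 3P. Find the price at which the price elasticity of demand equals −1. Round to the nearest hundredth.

For linear demand Q_d = a − bP, E = −bP/(a − bP). |E| = 1 ⇒ bP = a − bP ⇒ P = a/(2b).
P = 237/(2·3) = 39.50.

39.50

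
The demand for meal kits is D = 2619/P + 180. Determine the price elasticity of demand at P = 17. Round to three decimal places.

-0.461

At P = 17, D = 334.0588.
dD/dP = −2619/P² = −9.0623.
Point elasticity E = (dD/dP)·(P/D) = -9.0623 × 17/334.0588 ≈ -0.461.
|E| < 1, so demand is inelastic at this price.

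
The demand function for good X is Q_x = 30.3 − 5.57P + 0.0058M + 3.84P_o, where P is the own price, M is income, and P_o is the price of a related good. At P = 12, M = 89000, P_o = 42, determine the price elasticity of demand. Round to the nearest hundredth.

-0.10

First evaluate Q_x: 30.3 − 5.57(12) + 0.0058(89000) + 3.84(42) = 30.3 − 66.84 + 516.2 + 161.28 = 640.94.
∂Q_x/∂P = −5.57, so E_p = (−5.57)·(12/640.94) ≈ -0.10.
|E_p| < 1: demand is inelastic.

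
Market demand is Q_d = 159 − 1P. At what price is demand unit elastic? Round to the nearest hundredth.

For linear demand Q_d = a − bP, E = −bP/(a − bP). |E| = 1 ⇒ bP = a − bP ⇒ P = a/(2b).
P = 159/(2·1) = 79.50.

79.50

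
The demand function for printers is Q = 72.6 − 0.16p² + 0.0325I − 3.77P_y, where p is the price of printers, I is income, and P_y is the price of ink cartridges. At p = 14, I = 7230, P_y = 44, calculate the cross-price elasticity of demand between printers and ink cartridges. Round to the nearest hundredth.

At the given point, Q = 72.6 − 0.16(14)² + 0.0325(7230) − 3.77(44) = 72.6 − 31.36 + 234.975 − 165.88 = 110.335.
∂Q/∂P_y = −3.77, so E_xy = -3.77·(44/110.335) ≈ -1.50.
E_xy < 0: the goods are complements.

-1.50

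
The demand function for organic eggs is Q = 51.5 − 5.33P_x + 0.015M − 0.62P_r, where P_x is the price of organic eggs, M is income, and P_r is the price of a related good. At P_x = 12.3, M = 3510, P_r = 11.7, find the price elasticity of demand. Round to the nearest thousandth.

-2.092

First evaluate Q: 51.5 − 5.33(12.3) + 0.015(3510) − 0.62(11.7) = 51.5 − 65.559 + 52.65 − 7.254 = 31.337.
∂Q/∂P_x = −5.33, so E_p = (−5.33)·(12.3/31.337) ≈ -2.092.
|E_p| > 1: demand is elastic.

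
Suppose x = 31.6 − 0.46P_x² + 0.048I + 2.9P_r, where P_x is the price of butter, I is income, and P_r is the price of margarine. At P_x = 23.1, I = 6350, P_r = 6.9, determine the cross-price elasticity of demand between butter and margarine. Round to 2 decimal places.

0.18

Substituting, x = 31.6 − 0.46(23.1)² + 0.048(6350) + 2.9(6.9) = 31.6 − 245.4606 + 304.8 + 20.01 = 110.9494.
∂x/∂P_r = +2.9, so E_xy = 2.9·(6.9/110.9494) ≈ 0.18.
E_xy > 0: the goods are substitutes.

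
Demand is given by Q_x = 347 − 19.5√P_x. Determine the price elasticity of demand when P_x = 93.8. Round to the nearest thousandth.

At P_x = 93.8, Q_x = 158.1417.
dQ_x/dP_x = −19.5/(2√P_x) = −19.5/(2·9.685).
Point elasticity E = (dQ_x/dP_x)·(P_x/Q_x) = -1.0067 × 93.8/158.1417 ≈ -0.597.
|E| < 1, so demand is inelastic at this price.

-0.597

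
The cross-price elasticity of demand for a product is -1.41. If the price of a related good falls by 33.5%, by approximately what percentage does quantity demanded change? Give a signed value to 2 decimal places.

%ΔQ ≈ E × %ΔP_y = (-1.41) × (-33.5%) ≈ 47.24%.

47.24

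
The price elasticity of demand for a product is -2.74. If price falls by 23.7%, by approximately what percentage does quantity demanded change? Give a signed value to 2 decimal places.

64.94

%ΔQ ≈ E × %ΔP = (-2.74) × (-23.7%) ≈ 64.94%.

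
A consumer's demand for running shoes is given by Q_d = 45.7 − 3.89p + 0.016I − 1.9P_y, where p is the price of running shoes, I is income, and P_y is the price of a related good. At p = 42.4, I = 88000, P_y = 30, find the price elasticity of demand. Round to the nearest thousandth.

Substituting, Q_d = 45.7 − 3.89(42.4) + 0.016(88000) − 1.9(30) = 45.7 − 164.936 + 1408 − 57 = 1231.764.
∂Q_d/∂p = −3.89, so E_p = (−3.89)·(42.4/1231.764) ≈ -0.134.
|E_p| < 1: demand is inelastic.

-0.134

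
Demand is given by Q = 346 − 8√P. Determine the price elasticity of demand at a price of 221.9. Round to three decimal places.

-0.263

At P = 221.9, Q = 226.8295.
dQ/dP = −8/(2√P) = −8/(2·14.8963).
Point elasticity E = (dQ/dP)·(P/Q) = -0.2685 × 221.9/226.8295 ≈ -0.263.
|E| < 1, so demand is inelastic at this price.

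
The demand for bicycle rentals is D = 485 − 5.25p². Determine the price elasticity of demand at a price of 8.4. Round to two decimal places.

At p = 8.4, D = 114.56.
dD/dp = −2·5.25·p = −88.2.
Point elasticity E = (dD/dp)·(p/D) = -88.2 × 8.4/114.56 ≈ -6.47.
|E| > 1, so demand is elastic at this price.

-6.47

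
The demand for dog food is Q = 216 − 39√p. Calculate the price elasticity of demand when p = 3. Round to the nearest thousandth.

At p = 3, Q = 148.45.
dQ/dp = −39/(2√p) = −39/(2·1.7321).
Point elasticity E = (dQ/dp)·(p/Q) = -11.2583 × 3/148.45 ≈ -0.228.
|E| < 1, so demand is inelastic at this price.

-0.228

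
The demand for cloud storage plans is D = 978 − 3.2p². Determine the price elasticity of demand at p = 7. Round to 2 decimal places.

-0.38

At p = 7, D = 821.2.
dD/dp = −2·3.2·p = −44.8.
Point elasticity E = (dD/dp)·(p/D) = -44.8 × 7/821.2 ≈ -0.38.
|E| < 1, so demand is inelastic at this price.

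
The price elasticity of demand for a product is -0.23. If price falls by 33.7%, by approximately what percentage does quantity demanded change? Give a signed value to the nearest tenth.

%ΔQ ≈ E × %ΔP = (-0.23) × (-33.7%) ≈ 7.8%.

7.8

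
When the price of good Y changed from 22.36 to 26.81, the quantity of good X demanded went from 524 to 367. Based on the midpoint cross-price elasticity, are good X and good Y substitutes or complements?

%ΔQ_x = (367 − 524)/[(524+367)/2] = -157/445.5 ≈ -0.3524.
%ΔP_y = (26.81 − 22.36)/[(22.36+26.81)/2] ≈ 0.1810.
E_xy = -0.3524/0.1810 ≈ -1.947.
E_xy < 0, so the goods are complements.

complements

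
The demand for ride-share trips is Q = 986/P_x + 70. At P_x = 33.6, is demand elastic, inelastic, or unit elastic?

inelastic

At P_x = 33.6, Q = 99.3452.
dQ/dP_x = −986/P_x² = −0.8734.
Point elasticity E = (dQ/dP_x)·(P_x/Q) = -0.8734 × 33.6/99.3452 ≈ -0.295.
|E| ≈ 0.295 < 1, so demand is inelastic.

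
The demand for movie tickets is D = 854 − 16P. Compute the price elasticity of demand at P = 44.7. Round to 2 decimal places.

At P = 44.7, D = 138.8.
dD/dP = −16.
Point elasticity E = (dD/dP)·(P/D) = -16 × 44.7/138.8 ≈ -5.15.
|E| > 1, so demand is elastic at this price.

-5.15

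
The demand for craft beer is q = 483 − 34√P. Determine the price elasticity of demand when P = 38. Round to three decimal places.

-0.383

At P = 38, q = 273.4099.
dq/dP = −34/(2√P) = −34/(2·6.1644).
Point elasticity E = (dq/dP)·(P/q) = -2.7578 × 38/273.4099 ≈ -0.383.
|E| < 1, so demand is inelastic at this price.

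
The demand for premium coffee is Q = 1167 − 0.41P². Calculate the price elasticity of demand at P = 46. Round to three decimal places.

-5.795

At P = 46, Q = 299.44.
dQ/dP = −2·0.41·P = −37.72.
Point elasticity E = (dQ/dP)·(P/Q) = -37.72 × 46/299.44 ≈ -5.795.
|E| > 1, so demand is elastic at this price.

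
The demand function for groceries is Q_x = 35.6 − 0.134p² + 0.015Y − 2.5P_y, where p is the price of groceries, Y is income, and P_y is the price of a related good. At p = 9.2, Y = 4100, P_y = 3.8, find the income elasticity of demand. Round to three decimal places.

0.806

Q_x = 35.6 − 0.134(9.2)² + 0.015(4100) − 2.5(3.8) = 35.6 − 11.3418 + 61.5 − 9.5 = 76.2582.
∂Q_x/∂Y = +0.015, so E_I = 0.015·(4100/76.2582) ≈ 0.806.
E_I ∈ (0,1): normal good (necessity).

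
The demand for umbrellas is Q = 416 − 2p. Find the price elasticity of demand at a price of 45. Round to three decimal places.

-0.276

At p = 45, Q = 326.
dQ/dp = −2.
Point elasticity E = (dQ/dp)·(p/Q) = -2 × 45/326 ≈ -0.276.
|E| < 1, so demand is inelastic at this price.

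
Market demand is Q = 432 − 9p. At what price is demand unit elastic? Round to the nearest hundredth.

24.00

For linear demand Q = a − bp, E = −bp/(a − bp). |E| = 1 ⇒ bp = a − bp ⇒ p = a/(2b).
p = 432/(2·9) = 24.00.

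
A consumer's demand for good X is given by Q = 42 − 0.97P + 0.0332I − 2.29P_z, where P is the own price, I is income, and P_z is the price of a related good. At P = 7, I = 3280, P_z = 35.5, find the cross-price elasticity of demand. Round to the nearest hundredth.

At the given point, Q = 42 − 0.97(7) + 0.0332(3280) − 2.29(35.5) = 42 − 6.79 + 108.896 − 81.295 = 62.811.
∂Q/∂P_z = −2.29, so E_xy = -2.29·(35.5/62.811) ≈ -1.29.
E_xy < 0: the goods are complements.

-1.29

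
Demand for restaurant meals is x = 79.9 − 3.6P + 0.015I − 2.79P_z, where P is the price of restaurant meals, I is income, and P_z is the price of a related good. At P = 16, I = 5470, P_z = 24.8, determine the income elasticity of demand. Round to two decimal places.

At the given point, x = 79.9 − 3.6(16) + 0.015(5470) − 2.79(24.8) = 79.9 − 57.6 + 82.05 − 69.192 = 35.158.
∂x/∂I = +0.015, so E_I = 0.015·(5470/35.158) ≈ 2.33.
E_I > 1: normal good (luxury).

2.33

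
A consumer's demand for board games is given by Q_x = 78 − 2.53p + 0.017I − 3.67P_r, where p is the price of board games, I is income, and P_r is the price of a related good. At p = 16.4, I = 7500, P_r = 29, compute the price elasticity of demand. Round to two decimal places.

Substituting, Q_x = 78 − 2.53(16.4) + 0.017(7500) − 3.67(29) = 78 − 41.492 + 127.5 − 106.43 = 57.578.
∂Q_x/∂p = −2.53, so E_p = (−2.53)·(16.4/57.578) ≈ -0.72.
|E_p| < 1: demand is inelastic.

-0.72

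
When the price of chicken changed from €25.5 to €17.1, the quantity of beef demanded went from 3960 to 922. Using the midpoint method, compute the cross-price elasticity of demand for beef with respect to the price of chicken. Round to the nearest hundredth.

3.16

%ΔQ_x = (922 − 3960)/[(3960+922)/2] = -3038/2441 ≈ -1.2446.
%ΔP_y = (17.1 − 25.5)/[(25.5+17.1)/2] ≈ -0.3944.
E_xy = -1.2446/-0.3944 ≈ 3.16.
E_xy > 0, so beef and chicken are substitutes.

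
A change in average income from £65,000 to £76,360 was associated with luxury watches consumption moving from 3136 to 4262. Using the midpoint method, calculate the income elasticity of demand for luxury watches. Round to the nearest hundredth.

1.89

%ΔQ = (4262 − 3136)/[(3136+4262)/2] = 1126/3699 ≈ 0.3044.
%ΔI = (76,360 − 65,000)/[(65,000+76,360)/2] = 11360/70680 ≈ 0.1607.
E_I = %ΔQ/%ΔI ≈ 1.89.
E_I > 1: normal good (luxury).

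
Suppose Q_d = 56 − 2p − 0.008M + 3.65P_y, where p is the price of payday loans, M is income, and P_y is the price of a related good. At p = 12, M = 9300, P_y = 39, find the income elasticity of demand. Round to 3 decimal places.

-0.744

At the given point, Q_d = 56 − 2(12) − 0.008(9300) + 3.65(39) = 56 − 24 − 74.4 + 142.35 = 99.95.
∂Q_d/∂M = −0.008, so E_I = -0.008·(9300/99.95) ≈ -0.744.
E_I < 0: inferior good.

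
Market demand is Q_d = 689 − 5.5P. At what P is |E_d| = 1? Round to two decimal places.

62.64

For linear demand Q_d = a − bP, E = −bP/(a − bP). |E| = 1 ⇒ bP = a − bP ⇒ P = a/(2b).
P = 689/(2·5.5) ≈ 62.64.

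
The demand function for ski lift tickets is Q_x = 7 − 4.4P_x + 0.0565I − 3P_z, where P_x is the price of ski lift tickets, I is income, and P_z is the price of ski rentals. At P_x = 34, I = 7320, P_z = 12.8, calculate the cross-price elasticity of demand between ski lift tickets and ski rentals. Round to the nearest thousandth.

At the given point, Q_x = 7 − 4.4(34) + 0.0565(7320) − 3(12.8) = 7 − 149.6 + 413.58 − 38.4 = 232.58.
∂Q_x/∂P_z = −3, so E_xy = -3·(12.8/232.58) ≈ -0.165.
E_xy < 0: the goods are complements.

-0.165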